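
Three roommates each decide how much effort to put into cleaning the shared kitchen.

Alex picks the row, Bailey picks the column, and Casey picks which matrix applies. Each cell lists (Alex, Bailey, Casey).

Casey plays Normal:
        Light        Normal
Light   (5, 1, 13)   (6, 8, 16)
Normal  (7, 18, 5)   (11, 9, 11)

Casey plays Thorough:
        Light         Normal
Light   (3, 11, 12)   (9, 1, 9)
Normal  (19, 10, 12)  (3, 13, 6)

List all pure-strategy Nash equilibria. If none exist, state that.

none

(Light, Light, Normal): Alex can switch to Normal (5 → 7). Not NE.
(Light, Light, Thorough): Alex can switch to Normal (3 → 19). Not NE.
(Light, Normal, Normal): Alex can switch to Normal (6 → 11). Not NE.
(Light, Normal, Thorough): Bailey can switch to Light (1 → 11). Not NE.
(Normal, Light, Normal): Casey can switch to Thorough (5 → 12). Not NE.
(Normal, Light, Thorough): Bailey can switch to Normal (10 → 13). Not NE.
(Normal, Normal, Normal): Bailey can switch to Light (9 → 18). Not NE.
(Normal, Normal, Thorough): Alex can switch to Light (3 → 9). Not NE.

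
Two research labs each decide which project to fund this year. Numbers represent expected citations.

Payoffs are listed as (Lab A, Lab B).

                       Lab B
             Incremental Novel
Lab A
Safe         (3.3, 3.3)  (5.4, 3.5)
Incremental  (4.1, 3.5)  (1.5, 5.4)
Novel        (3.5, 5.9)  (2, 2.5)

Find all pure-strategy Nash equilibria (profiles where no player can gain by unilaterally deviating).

Mark each player's best response to every combination of opponents' strategies; a profile where every player is best-responding is a pure Nash equilibrium.
Lab A against Incremental: payoffs 3.3, 4.1, 3.5 → best response Incremental.
Lab A against Novel: payoffs 5.4, 1.5, 2 → best response Safe.
Lab B against Safe: payoffs 3.3, 3.5 → best response Novel.
Lab B against Incremental: payoffs 3.5, 5.4 → best response Novel.
Lab B against Novel: payoffs 5.9, 2.5 → best response Incremental.
Mutual best responses: (Safe, Novel).

Pure NE: (Safe, Novel)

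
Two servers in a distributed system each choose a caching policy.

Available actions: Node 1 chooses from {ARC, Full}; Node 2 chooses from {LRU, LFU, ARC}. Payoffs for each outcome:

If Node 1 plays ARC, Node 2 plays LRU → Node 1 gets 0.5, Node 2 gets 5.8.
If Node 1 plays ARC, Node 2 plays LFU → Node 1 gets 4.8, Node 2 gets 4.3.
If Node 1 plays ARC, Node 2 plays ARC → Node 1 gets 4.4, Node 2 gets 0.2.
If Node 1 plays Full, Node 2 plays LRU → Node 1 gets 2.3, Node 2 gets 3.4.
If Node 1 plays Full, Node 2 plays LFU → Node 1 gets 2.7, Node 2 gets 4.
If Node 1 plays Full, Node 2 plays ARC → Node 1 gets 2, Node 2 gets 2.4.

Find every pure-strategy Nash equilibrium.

none

For each player, find the best response to each opponent profile; mutual best responses are the pure NE.
Node 1 against LRU: payoffs 0.5, 2.3 → best response Full.
Node 1 against LFU: payoffs 4.8, 2.7 → best response ARC.
Node 1 against ARC: payoffs 4.4, 2 → best response ARC.
Node 2 against ARC: payoffs 5.8, 4.3, 0.2 → best response LRU.
Node 2 against Full: payoffs 3.4, 4, 2.4 → best response LFU.
No profile is a mutual best response for all players.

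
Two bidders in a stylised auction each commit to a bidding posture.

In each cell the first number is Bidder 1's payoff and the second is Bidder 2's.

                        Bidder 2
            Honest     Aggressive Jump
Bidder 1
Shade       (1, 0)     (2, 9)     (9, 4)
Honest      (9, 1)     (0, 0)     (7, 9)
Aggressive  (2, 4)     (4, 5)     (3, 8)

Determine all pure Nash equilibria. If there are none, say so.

There is no pure-strategy Nash equilibrium.

Check each profile: it is a Nash equilibrium iff no player can strictly gain by switching unilaterally.
(Shade, Honest): Bidder 1 can switch to Honest (1 → 9). Not NE.
(Shade, Aggressive): Bidder 1 can switch to Aggressive (2 → 4). Not NE.
(Shade, Jump): Bidder 2 can switch to Aggressive (4 → 9). Not NE.
(Honest, Honest): Bidder 2 can switch to Jump (1 → 9). Not NE.
(Honest, Aggressive): Bidder 1 can switch to Shade (0 → 2). Not NE.
(Honest, Jump): Bidder 1 can switch to Shade (7 → 9). Not NE.
(Aggressive, Honest): Bidder 1 can switch to Honest (2 → 9). Not NE.
(Aggressive, Aggressive): Bidder 2 can switch to Jump (5 → 8). Not NE.
(Aggressive, Jump): Bidder 1 can switch to Shade (3 → 9). Not NE.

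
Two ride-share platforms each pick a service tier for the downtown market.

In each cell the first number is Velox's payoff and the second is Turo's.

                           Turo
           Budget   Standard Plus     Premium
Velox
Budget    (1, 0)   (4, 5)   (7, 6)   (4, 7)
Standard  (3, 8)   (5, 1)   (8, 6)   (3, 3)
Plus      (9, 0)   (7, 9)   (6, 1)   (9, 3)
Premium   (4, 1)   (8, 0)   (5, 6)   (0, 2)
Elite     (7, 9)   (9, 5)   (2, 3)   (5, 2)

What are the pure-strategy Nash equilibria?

There is no pure-strategy Nash equilibrium.

Velox against Budget: payoffs 1, 3, 9, 4, 7 → best response Plus.
Velox against Standard: payoffs 4, 5, 7, 8, 9 → best response Elite.
Velox against Plus: payoffs 7, 8, 6, 5, 2 → best response Standard.
Velox against Premium: payoffs 4, 3, 9, 0, 5 → best response Plus.
Turo against Budget: payoffs 0, 5, 6, 7 → best response Premium.
Turo against Standard: payoffs 8, 1, 6, 3 → best response Budget.
Turo against Plus: payoffs 0, 9, 1, 3 → best response Standard.
Turo against Premium: payoffs 1, 0, 6, 2 → best response Plus.
Turo against Elite: payoffs 9, 5, 3, 2 → best response Budget.
No profile is a mutual best response for all players.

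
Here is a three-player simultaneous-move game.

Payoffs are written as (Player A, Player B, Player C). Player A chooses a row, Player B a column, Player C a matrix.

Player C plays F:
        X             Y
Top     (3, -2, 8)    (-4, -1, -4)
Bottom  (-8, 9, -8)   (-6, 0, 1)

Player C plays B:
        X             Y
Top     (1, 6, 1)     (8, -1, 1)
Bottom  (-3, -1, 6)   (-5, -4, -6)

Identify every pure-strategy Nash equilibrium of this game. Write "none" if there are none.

none

Player A against (X, F): payoffs 3, -8 → best response Top.
Player A against (X, B): payoffs 1, -3 → best response Top.
Player A against (Y, F): payoffs -4, -6 → best response Top.
Player A against (Y, B): payoffs 8, -5 → best response Top.
Player B against (Top, F): payoffs -2, -1 → best response Y.
Player B against (Top, B): payoffs 6, -1 → best response X.
Player B against (Bottom, F): payoffs 9, 0 → best response X.
Player B against (Bottom, B): payoffs -1, -4 → best response X.
Player C against (Top, X): payoffs 8, 1 → best response F.
Player C against (Top, Y): payoffs -4, 1 → best response B.
Player C against (Bottom, X): payoffs -8, 6 → best response B.
Player C against (Bottom, Y): payoffs 1, -6 → best response F.
No profile is a mutual best response for all players.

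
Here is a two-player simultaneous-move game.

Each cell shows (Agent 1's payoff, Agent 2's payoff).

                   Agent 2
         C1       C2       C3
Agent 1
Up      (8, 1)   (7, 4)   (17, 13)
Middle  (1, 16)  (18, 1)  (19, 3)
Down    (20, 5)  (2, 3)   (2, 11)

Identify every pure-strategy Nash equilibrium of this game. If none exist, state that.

Mark each player's best response to every combination of opponents' strategies; a profile where every player is best-responding is a pure Nash equilibrium.
Agent 1 against C1: payoffs 8, 1, 20 → best response Down.
Agent 1 against C2: payoffs 7, 18, 2 → best response Middle.
Agent 1 against C3: payoffs 17, 19, 2 → best response Middle.
Agent 2 against Up: payoffs 1, 4, 13 → best response C3.
Agent 2 against Middle: payoffs 16, 1, 3 → best response C1.
Agent 2 against Down: payoffs 5, 3, 11 → best response C3.
No profile is a mutual best response for all players.

No pure-strategy Nash equilibrium.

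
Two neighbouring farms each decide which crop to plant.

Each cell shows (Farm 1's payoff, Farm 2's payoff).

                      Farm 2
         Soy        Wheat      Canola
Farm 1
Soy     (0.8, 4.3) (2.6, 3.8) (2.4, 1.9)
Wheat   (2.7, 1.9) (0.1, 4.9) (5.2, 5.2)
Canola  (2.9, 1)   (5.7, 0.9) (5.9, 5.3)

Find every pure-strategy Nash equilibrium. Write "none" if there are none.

Pure NE: (Canola, Canola)

For each player, find the best response to each opponent profile; mutual best responses are the pure NE.
Farm 1 against Soy: payoffs 0.8, 2.7, 2.9 → best response Canola.
Farm 1 against Wheat: payoffs 2.6, 0.1, 5.7 → best response Canola.
Farm 1 against Canola: payoffs 2.4, 5.2, 5.9 → best response Canola.
Farm 2 against Soy: payoffs 4.3, 3.8, 1.9 → best response Soy.
Farm 2 against Wheat: payoffs 1.9, 4.9, 5.2 → best response Canola.
Farm 2 against Canola: payoffs 1, 0.9, 5.3 → best response Canola.
Mutual best responses: (Canola, Canola).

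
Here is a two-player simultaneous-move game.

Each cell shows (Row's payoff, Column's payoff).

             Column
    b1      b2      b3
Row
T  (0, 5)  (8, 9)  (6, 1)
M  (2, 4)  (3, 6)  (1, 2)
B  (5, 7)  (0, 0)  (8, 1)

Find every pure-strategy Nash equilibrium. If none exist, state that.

(T, b2) and (B, b1)

For each player, find the best response to each opponent profile; mutual best responses are the pure NE.
Row against b1: payoffs 0, 2, 5 → best response B.
Row against b2: payoffs 8, 3, 0 → best response T.
Row against b3: payoffs 6, 1, 8 → best response B.
Column against T: payoffs 5, 9, 1 → best response b2.
Column against M: payoffs 4, 6, 2 → best response b2.
Column against B: payoffs 7, 0, 1 → best response b1.
Mutual best responses: (T, b2); (B, b1).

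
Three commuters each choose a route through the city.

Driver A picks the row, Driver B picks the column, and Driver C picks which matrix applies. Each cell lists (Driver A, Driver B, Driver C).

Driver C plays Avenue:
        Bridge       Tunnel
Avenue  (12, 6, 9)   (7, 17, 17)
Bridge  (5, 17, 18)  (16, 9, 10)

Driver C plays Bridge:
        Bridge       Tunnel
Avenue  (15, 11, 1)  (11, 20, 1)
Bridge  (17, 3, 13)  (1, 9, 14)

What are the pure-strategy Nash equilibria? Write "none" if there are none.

For each player, find the best response to each opponent profile; mutual best responses are the pure NE.
Driver A against (Bridge, Avenue): payoffs 12, 5 → best response Avenue.
Driver A against (Bridge, Bridge): payoffs 15, 17 → best response Bridge.
Driver A against (Tunnel, Avenue): payoffs 7, 16 → best response Bridge.
Driver A against (Tunnel, Bridge): payoffs 11, 1 → best response Avenue.
Driver B against (Avenue, Avenue): payoffs 6, 17 → best response Tunnel.
Driver B against (Avenue, Bridge): payoffs 11, 20 → best response Tunnel.
Driver B against (Bridge, Avenue): payoffs 17, 9 → best response Bridge.
Driver B against (Bridge, Bridge): payoffs 3, 9 → best response Tunnel.
Driver C against (Avenue, Bridge): payoffs 9, 1 → best response Avenue.
Driver C against (Avenue, Tunnel): payoffs 17, 1 → best response Avenue.
Driver C against (Bridge, Bridge): payoffs 18, 13 → best response Avenue.
Driver C against (Bridge, Tunnel): payoffs 10, 14 → best response Bridge.
No profile is a mutual best response for all players.

There is no pure-strategy Nash equilibrium.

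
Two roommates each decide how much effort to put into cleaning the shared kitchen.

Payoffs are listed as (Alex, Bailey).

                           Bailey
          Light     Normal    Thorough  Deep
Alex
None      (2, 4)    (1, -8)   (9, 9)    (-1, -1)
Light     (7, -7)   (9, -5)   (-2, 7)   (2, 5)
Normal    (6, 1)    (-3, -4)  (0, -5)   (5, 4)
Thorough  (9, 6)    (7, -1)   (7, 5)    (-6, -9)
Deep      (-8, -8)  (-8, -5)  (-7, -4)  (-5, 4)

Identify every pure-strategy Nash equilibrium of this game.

(None, Thorough), (Normal, Deep), (Thorough, Light)

Mark each player's best response to every combination of opponents' strategies; a profile where every player is best-responding is a pure Nash equilibrium.
Alex against Light: payoffs 2, 7, 6, 9, -8 → best response Thorough.
Alex against Normal: payoffs 1, 9, -3, 7, -8 → best response Light.
Alex against Thorough: payoffs 9, -2, 0, 7, -7 → best response None.
Alex against Deep: payoffs -1, 2, 5, -6, -5 → best response Normal.
Bailey against None: payoffs 4, -8, 9, -1 → best response Thorough.
Bailey against Light: payoffs -7, -5, 7, 5 → best response Thorough.
Bailey against Normal: payoffs 1, -4, -5, 4 → best response Deep.
Bailey against Thorough: payoffs 6, -1, 5, -9 → best response Light.
Bailey against Deep: payoffs -8, -5, -4, 4 → best response Deep.
Mutual best responses: (None, Thorough); (Normal, Deep); (Thorough, Light).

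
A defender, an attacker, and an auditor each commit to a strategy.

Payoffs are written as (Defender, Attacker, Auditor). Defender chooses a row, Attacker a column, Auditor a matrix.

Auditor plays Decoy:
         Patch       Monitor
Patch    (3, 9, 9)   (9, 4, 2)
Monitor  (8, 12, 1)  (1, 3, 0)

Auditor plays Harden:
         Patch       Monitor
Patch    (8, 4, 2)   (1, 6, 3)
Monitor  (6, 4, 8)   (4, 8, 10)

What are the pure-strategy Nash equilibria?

(Patch, Patch, Decoy): Defender can switch to Monitor (3 → 8). Not NE.
(Patch, Patch, Harden): Attacker can switch to Monitor (4 → 6). Not NE.
(Patch, Monitor, Decoy): Attacker can switch to Patch (4 → 9). Not NE.
(Patch, Monitor, Harden): Defender can switch to Monitor (1 → 4). Not NE.
(Monitor, Patch, Decoy): Auditor can switch to Harden (1 → 8). Not NE.
(Monitor, Patch, Harden): Defender can switch to Patch (6 → 8). Not NE.
(Monitor, Monitor, Decoy): Defender can switch to Patch (1 → 9). Not NE.
(Monitor, Monitor, Harden): Defender gets 4, best alternative 1; Attacker gets 8, best alternative 4; Auditor gets 10, best alternative 0. No profitable deviation — NE.

The unique pure-strategy Nash equilibrium is (Monitor, Monitor, Harden).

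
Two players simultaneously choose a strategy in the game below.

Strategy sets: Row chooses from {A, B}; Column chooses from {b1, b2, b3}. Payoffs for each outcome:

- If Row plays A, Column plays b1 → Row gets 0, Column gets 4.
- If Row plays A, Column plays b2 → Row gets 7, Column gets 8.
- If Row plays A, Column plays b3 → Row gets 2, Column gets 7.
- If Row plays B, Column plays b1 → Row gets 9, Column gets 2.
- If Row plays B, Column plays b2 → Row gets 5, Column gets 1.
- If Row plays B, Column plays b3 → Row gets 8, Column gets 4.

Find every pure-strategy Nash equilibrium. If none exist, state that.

Row against b1: payoffs 0, 9 → best response B.
Row against b2: payoffs 7, 5 → best response A.
Row against b3: payoffs 2, 8 → best response B.
Column against A: payoffs 4, 8, 7 → best response b2.
Column against B: payoffs 2, 1, 4 → best response b3.
Mutual best responses: (A, b2); (B, b3).

(A, b2), (B, b3)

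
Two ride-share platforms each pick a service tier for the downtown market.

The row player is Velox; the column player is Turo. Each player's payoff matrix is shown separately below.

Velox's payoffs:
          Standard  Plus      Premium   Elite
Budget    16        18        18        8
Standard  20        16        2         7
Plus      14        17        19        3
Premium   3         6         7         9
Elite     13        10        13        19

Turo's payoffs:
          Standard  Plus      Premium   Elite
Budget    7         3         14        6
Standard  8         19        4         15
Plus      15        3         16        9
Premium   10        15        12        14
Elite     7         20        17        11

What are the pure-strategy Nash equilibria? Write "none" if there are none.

Pure NE: (Plus, Premium)

For each player, find the best response to each opponent profile; mutual best responses are the pure NE.
Velox against Standard: payoffs 16, 20, 14, 3, 13 → best response Standard.
Velox against Plus: payoffs 18, 16, 17, 6, 10 → best response Budget.
Velox against Premium: payoffs 18, 2, 19, 7, 13 → best response Plus.
Velox against Elite: payoffs 8, 7, 3, 9, 19 → best response Elite.
Turo against Budget: payoffs 7, 3, 14, 6 → best response Premium.
Turo against Standard: payoffs 8, 19, 4, 15 → best response Plus.
Turo against Plus: payoffs 15, 3, 16, 9 → best response Premium.
Turo against Premium: payoffs 10, 15, 12, 14 → best response Plus.
Turo against Elite: payoffs 7, 20, 17, 11 → best response Plus.
Mutual best responses: (Plus, Premium).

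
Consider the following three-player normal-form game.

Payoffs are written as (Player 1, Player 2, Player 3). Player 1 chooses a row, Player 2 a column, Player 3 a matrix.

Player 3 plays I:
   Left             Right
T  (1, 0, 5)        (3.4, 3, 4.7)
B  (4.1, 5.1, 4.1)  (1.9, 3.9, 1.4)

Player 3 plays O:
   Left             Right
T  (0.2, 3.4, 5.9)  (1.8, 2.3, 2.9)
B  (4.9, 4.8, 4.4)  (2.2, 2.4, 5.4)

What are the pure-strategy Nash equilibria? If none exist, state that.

The pure Nash equilibria are (T, Right, I); (B, Left, O).

Mark each player's best response to every combination of opponents' strategies; a profile where every player is best-responding is a pure Nash equilibrium.
Player 1 against (Left, I): payoffs 1, 4.1 → best response B.
Player 1 against (Left, O): payoffs 0.2, 4.9 → best response B.
Player 1 against (Right, I): payoffs 3.4, 1.9 → best response T.
Player 1 against (Right, O): payoffs 1.8, 2.2 → best response B.
Player 2 against (T, I): payoffs 0, 3 → best response Right.
Player 2 against (T, O): payoffs 3.4, 2.3 → best response Left.
Player 2 against (B, I): payoffs 5.1, 3.9 → best response Left.
Player 2 against (B, O): payoffs 4.8, 2.4 → best response Left.
Player 3 against (T, Left): payoffs 5, 5.9 → best response O.
Player 3 against (T, Right): payoffs 4.7, 2.9 → best response I.
Player 3 against (B, Left): payoffs 4.1, 4.4 → best response O.
Player 3 against (B, Right): payoffs 1.4, 5.4 → best response O.
Mutual best responses: (T, Right, I); (B, Left, O).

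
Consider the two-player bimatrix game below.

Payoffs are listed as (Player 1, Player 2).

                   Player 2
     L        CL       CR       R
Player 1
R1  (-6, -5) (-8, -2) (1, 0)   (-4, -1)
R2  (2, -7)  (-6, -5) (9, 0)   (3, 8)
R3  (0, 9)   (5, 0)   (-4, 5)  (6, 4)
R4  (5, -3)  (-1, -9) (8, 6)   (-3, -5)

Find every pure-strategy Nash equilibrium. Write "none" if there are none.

There is no pure-strategy Nash equilibrium.

Player 1 against L: payoffs -6, 2, 0, 5 → best response R4.
Player 1 against CL: payoffs -8, -6, 5, -1 → best response R3.
Player 1 against CR: payoffs 1, 9, -4, 8 → best response R2.
Player 1 against R: payoffs -4, 3, 6, -3 → best response R3.
Player 2 against R1: payoffs -5, -2, 0, -1 → best response CR.
Player 2 against R2: payoffs -7, -5, 0, 8 → best response R.
Player 2 against R3: payoffs 9, 0, 5, 4 → best response L.
Player 2 against R4: payoffs -3, -9, 6, -5 → best response CR.
No profile is a mutual best response for all players.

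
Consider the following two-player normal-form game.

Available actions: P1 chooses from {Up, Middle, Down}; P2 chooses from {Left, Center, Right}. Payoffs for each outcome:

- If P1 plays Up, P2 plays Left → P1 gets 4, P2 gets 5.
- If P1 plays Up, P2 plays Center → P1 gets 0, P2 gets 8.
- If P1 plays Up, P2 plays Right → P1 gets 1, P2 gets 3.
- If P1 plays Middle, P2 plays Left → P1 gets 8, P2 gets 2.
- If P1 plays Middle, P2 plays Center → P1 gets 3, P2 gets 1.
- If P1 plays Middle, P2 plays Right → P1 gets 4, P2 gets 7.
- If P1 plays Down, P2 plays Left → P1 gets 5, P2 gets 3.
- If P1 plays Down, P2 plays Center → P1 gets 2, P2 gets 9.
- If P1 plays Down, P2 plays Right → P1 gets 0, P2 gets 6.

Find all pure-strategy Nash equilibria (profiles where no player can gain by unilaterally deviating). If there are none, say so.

Pure NE: (Middle, Right)

(Up, Left): P1 can switch to Middle (4 → 8). Not NE.
(Up, Center): P1 can switch to Middle (0 → 3). Not NE.
(Up, Right): P1 can switch to Middle (1 → 4). Not NE.
(Middle, Left): P2 can switch to Right (2 → 7). Not NE.
(Middle, Center): P2 can switch to Left (1 → 2). Not NE.
(Middle, Right): P1 gets 4, best alternative 1; P2 gets 7, best alternative 2. No profitable deviation — NE.
(Down, Left): P1 can switch to Middle (5 → 8). Not NE.
(Down, Center): P1 can switch to Middle (2 → 3). Not NE.
(Down, Right): P1 can switch to Up (0 → 1). Not NE.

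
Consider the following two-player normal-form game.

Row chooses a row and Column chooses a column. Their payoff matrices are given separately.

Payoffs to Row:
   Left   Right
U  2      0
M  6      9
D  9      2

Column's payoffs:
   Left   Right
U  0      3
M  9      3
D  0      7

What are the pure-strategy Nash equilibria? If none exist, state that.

Row against Left: payoffs 2, 6, 9 → best response D.
Row against Right: payoffs 0, 9, 2 → best response M.
Column against U: payoffs 0, 3 → best response Right.
Column against M: payoffs 9, 3 → best response Left.
Column against D: payoffs 0, 7 → best response Right.
No profile is a mutual best response for all players.

none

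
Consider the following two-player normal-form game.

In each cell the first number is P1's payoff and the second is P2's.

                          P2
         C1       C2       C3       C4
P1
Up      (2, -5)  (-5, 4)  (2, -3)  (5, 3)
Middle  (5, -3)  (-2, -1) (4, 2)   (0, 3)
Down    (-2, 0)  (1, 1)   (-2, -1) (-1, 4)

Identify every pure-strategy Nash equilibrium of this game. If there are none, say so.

P1 against C1: payoffs 2, 5, -2 → best response Middle.
P1 against C2: payoffs -5, -2, 1 → best response Down.
P1 against C3: payoffs 2, 4, -2 → best response Middle.
P1 against C4: payoffs 5, 0, -1 → best response Up.
P2 against Up: payoffs -5, 4, -3, 3 → best response C2.
P2 against Middle: payoffs -3, -1, 2, 3 → best response C4.
P2 against Down: payoffs 0, 1, -1, 4 → best response C4.
No profile is a mutual best response for all players.

This game has no pure Nash equilibrium.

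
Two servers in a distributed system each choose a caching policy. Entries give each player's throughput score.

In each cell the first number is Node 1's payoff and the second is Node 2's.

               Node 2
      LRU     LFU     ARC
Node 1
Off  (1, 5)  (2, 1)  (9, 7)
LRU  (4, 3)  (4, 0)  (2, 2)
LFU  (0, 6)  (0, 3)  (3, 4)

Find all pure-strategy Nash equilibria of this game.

The pure Nash equilibria are (Off, ARC); (LRU, LRU).

Node 1 against LRU: payoffs 1, 4, 0 → best response LRU.
Node 1 against LFU: payoffs 2, 4, 0 → best response LRU.
Node 1 against ARC: payoffs 9, 2, 3 → best response Off.
Node 2 against Off: payoffs 5, 1, 7 → best response ARC.
Node 2 against LRU: payoffs 3, 0, 2 → best response LRU.
Node 2 against LFU: payoffs 6, 3, 4 → best response LRU.
Mutual best responses: (Off, ARC); (LRU, LRU).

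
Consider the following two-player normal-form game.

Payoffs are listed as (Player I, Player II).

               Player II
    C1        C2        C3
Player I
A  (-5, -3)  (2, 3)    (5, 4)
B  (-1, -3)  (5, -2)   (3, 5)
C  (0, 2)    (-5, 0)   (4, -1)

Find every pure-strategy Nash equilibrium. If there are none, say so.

The pure Nash equilibria are (A, C3), (C, C1).

For each player, find the best response to each opponent profile; mutual best responses are the pure NE.
Player I against C1: payoffs -5, -1, 0 → best response C.
Player I against C2: payoffs 2, 5, -5 → best response B.
Player I against C3: payoffs 5, 3, 4 → best response A.
Player II against A: payoffs -3, 3, 4 → best response C3.
Player II against B: payoffs -3, -2, 5 → best response C3.
Player II against C: payoffs 2, 0, -1 → best response C1.
Mutual best responses: (A, C3); (C, C1).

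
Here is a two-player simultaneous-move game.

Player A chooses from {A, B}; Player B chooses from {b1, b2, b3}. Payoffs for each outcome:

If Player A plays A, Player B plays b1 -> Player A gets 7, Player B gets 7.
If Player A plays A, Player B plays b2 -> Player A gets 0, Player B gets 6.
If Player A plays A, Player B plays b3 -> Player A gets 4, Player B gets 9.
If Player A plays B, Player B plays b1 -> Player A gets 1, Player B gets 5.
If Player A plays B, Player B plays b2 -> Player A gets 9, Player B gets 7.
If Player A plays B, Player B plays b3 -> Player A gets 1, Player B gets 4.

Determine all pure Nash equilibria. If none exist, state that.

For each player, find the best response to each opponent profile; mutual best responses are the pure NE.
Player A against b1: payoffs 7, 1 → best response A.
Player A against b2: payoffs 0, 9 → best response B.
Player A against b3: payoffs 4, 1 → best response A.
Player B against A: payoffs 7, 6, 9 → best response b3.
Player B against B: payoffs 5, 7, 4 → best response b2.
Mutual best responses: (A, b3); (B, b2).

(A, b3) and (B, b2)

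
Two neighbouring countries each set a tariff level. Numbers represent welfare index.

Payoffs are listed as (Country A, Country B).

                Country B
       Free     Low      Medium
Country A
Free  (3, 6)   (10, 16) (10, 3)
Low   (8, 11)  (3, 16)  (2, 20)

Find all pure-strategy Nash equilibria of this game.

Pure NE: (Free, Low)

(Free, Free): Country A can switch to Low (3 → 8). Not NE.
(Free, Low): Country A gets 10, best alternative 3; Country B gets 16, best alternative 6. No profitable deviation — NE.
(Free, Medium): Country B can switch to Free (3 → 6). Not NE.
(Low, Free): Country B can switch to Low (11 → 16). Not NE.
(Low, Low): Country A can switch to Free (3 → 10). Not NE.
(Low, Medium): Country A can switch to Free (2 → 10). Not NE.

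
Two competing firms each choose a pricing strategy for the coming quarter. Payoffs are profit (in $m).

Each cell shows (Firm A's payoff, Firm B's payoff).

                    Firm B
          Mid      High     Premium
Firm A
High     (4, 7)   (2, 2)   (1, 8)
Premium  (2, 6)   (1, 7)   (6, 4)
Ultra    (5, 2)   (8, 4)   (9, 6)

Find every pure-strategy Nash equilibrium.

(High, Mid): Firm A can switch to Ultra (4 → 5). Not NE.
(High, High): Firm A can switch to Ultra (2 → 8). Not NE.
(High, Premium): Firm A can switch to Premium (1 → 6). Not NE.
(Premium, Mid): Firm A can switch to High (2 → 4). Not NE.
(Premium, High): Firm A can switch to High (1 → 2). Not NE.
(Premium, Premium): Firm A can switch to Ultra (6 → 9). Not NE.
(Ultra, Mid): Firm B can switch to High (2 → 4). Not NE.
(Ultra, High): Firm B can switch to Premium (4 → 6). Not NE.
(Ultra, Premium): Firm A gets 9, best alternative 6; Firm B gets 6, best alternative 4. No profitable deviation — NE.

Pure NE: (Ultra, Premium)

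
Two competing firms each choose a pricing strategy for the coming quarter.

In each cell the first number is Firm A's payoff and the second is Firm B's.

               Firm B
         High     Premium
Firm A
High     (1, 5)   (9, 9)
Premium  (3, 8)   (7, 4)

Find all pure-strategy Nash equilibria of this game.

Firm A against High: payoffs 1, 3 → best response Premium.
Firm A against Premium: payoffs 9, 7 → best response High.
Firm B against High: payoffs 5, 9 → best response Premium.
Firm B against Premium: payoffs 8, 4 → best response High.
Mutual best responses: (High, Premium); (Premium, High).

Pure-strategy Nash equilibria: (High, Premium); (Premium, High)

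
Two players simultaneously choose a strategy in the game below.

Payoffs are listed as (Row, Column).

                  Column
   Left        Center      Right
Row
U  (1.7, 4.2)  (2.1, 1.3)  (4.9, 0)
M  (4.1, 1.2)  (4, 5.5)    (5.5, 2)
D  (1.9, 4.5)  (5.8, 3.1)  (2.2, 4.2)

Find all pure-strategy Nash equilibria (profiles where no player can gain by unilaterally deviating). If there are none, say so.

Row against Left: payoffs 1.7, 4.1, 1.9 → best response M.
Row against Center: payoffs 2.1, 4, 5.8 → best response D.
Row against Right: payoffs 4.9, 5.5, 2.2 → best response M.
Column against U: payoffs 4.2, 1.3, 0 → best response Left.
Column against M: payoffs 1.2, 5.5, 2 → best response Center.
Column against D: payoffs 4.5, 3.1, 4.2 → best response Left.
No profile is a mutual best response for all players.

No pure-strategy Nash equilibrium.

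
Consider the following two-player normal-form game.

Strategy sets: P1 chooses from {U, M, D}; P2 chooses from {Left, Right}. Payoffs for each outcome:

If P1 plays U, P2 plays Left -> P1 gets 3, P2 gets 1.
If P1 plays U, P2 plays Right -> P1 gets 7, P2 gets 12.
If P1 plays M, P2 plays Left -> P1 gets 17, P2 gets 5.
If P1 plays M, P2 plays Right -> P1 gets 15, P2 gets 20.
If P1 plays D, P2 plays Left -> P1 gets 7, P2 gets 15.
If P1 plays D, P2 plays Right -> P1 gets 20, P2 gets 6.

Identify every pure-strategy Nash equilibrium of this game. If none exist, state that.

No pure-strategy Nash equilibrium.

P1 against Left: payoffs 3, 17, 7 → best response M.
P1 against Right: payoffs 7, 15, 20 → best response D.
P2 against U: payoffs 1, 12 → best response Right.
P2 against M: payoffs 5, 20 → best response Right.
P2 against D: payoffs 15, 6 → best response Left.
No profile is a mutual best response for all players.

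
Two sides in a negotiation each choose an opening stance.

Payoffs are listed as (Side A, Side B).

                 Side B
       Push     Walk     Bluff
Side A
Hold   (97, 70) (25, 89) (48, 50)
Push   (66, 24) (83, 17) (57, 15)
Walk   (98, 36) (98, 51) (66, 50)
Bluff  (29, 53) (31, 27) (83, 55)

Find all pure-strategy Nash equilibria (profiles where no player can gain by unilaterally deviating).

Side A against Push: payoffs 97, 66, 98, 29 → best response Walk.
Side A against Walk: payoffs 25, 83, 98, 31 → best response Walk.
Side A against Bluff: payoffs 48, 57, 66, 83 → best response Bluff.
Side B against Hold: payoffs 70, 89, 50 → best response Walk.
Side B against Push: payoffs 24, 17, 15 → best response Push.
Side B against Walk: payoffs 36, 51, 50 → best response Walk.
Side B against Bluff: payoffs 53, 27, 55 → best response Bluff.
Mutual best responses: (Walk, Walk); (Bluff, Bluff).

The pure Nash equilibria are (Walk, Walk) and (Bluff, Bluff).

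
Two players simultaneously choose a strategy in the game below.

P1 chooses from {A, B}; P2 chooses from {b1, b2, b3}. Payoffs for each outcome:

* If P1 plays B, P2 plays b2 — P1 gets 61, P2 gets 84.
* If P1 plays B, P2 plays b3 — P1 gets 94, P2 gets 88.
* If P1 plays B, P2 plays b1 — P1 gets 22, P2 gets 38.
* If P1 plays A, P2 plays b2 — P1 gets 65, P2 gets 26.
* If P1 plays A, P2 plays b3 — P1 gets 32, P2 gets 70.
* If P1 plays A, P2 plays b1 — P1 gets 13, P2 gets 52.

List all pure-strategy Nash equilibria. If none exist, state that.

(B, b3)

P1 against b1: payoffs 13, 22 → best response B.
P1 against b2: payoffs 65, 61 → best response A.
P1 against b3: payoffs 32, 94 → best response B.
P2 against A: payoffs 52, 26, 70 → best response b3.
P2 against B: payoffs 38, 84, 88 → best response b3.
Mutual best responses: (B, b3).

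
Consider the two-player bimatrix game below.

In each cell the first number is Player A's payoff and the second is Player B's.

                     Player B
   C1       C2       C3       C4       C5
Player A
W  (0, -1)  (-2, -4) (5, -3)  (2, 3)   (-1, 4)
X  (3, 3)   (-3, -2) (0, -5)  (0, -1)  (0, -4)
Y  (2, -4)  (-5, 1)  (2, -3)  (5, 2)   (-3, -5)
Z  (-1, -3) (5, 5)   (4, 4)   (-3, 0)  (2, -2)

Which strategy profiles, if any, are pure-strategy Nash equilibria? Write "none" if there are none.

Pure-strategy Nash equilibria: (X, C1); (Y, C4); (Z, C2)

Player A against C1: payoffs 0, 3, 2, -1 → best response X.
Player A against C2: payoffs -2, -3, -5, 5 → best response Z.
Player A against C3: payoffs 5, 0, 2, 4 → best response W.
Player A against C4: payoffs 2, 0, 5, -3 → best response Y.
Player A against C5: payoffs -1, 0, -3, 2 → best response Z.
Player B against W: payoffs -1, -4, -3, 3, 4 → best response C5.
Player B against X: payoffs 3, -2, -5, -1, -4 → best response C1.
Player B against Y: payoffs -4, 1, -3, 2, -5 → best response C4.
Player B against Z: payoffs -3, 5, 4, 0, -2 → best response C2.
Mutual best responses: (X, C1); (Y, C4); (Z, C2).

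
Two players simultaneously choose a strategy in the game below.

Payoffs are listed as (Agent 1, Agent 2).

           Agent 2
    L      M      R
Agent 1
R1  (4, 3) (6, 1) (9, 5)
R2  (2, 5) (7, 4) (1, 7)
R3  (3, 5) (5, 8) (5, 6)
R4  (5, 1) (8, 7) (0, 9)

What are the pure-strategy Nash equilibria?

Agent 1 against L: payoffs 4, 2, 3, 5 → best response R4.
Agent 1 against M: payoffs 6, 7, 5, 8 → best response R4.
Agent 1 against R: payoffs 9, 1, 5, 0 → best response R1.
Agent 2 against R1: payoffs 3, 1, 5 → best response R.
Agent 2 against R2: payoffs 5, 4, 7 → best response R.
Agent 2 against R3: payoffs 5, 8, 6 → best response M.
Agent 2 against R4: payoffs 1, 7, 9 → best response R.
Mutual best responses: (R1, R).

(R1, R)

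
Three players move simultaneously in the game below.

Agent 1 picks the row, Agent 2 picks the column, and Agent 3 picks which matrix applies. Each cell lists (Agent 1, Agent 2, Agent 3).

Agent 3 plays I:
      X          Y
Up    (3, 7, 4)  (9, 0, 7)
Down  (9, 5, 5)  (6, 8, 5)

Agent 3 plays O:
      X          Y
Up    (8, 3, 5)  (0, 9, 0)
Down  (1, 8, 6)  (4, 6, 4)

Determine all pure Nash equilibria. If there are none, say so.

Agent 1 against (X, I): payoffs 3, 9 → best response Down.
Agent 1 against (X, O): payoffs 8, 1 → best response Up.
Agent 1 against (Y, I): payoffs 9, 6 → best response Up.
Agent 1 against (Y, O): payoffs 0, 4 → best response Down.
Agent 2 against (Up, I): payoffs 7, 0 → best response X.
Agent 2 against (Up, O): payoffs 3, 9 → best response Y.
Agent 2 against (Down, I): payoffs 5, 8 → best response Y.
Agent 2 against (Down, O): payoffs 8, 6 → best response X.
Agent 3 against (Up, X): payoffs 4, 5 → best response O.
Agent 3 against (Up, Y): payoffs 7, 0 → best response I.
Agent 3 against (Down, X): payoffs 5, 6 → best response O.
Agent 3 against (Down, Y): payoffs 5, 4 → best response I.
No profile is a mutual best response for all players.

none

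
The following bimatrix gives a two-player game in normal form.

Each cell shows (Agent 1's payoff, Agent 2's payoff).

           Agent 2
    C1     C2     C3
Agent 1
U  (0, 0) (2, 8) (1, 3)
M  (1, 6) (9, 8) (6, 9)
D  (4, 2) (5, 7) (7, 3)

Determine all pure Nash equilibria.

There is no pure-strategy Nash equilibrium.

Agent 1 against C1: payoffs 0, 1, 4 → best response D.
Agent 1 against C2: payoffs 2, 9, 5 → best response M.
Agent 1 against C3: payoffs 1, 6, 7 → best response D.
Agent 2 against U: payoffs 0, 8, 3 → best response C2.
Agent 2 against M: payoffs 6, 8, 9 → best response C3.
Agent 2 against D: payoffs 2, 7, 3 → best response C2.
No profile is a mutual best response for all players.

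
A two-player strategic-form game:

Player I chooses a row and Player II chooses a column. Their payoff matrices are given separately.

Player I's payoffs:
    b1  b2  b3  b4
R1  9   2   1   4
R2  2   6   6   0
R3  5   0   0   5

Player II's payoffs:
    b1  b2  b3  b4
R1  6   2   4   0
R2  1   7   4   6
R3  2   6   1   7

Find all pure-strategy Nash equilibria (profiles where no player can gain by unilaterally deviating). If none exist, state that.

The pure Nash equilibria are (R1, b1); (R2, b2); (R3, b4).

Player I against b1: payoffs 9, 2, 5 → best response R1.
Player I against b2: payoffs 2, 6, 0 → best response R2.
Player I against b3: payoffs 1, 6, 0 → best response R2.
Player I against b4: payoffs 4, 0, 5 → best response R3.
Player II against R1: payoffs 6, 2, 4, 0 → best response b1.
Player II against R2: payoffs 1, 7, 4, 6 → best response b2.
Player II against R3: payoffs 2, 6, 1, 7 → best response b4.
Mutual best responses: (R1, b1); (R2, b2); (R3, b4).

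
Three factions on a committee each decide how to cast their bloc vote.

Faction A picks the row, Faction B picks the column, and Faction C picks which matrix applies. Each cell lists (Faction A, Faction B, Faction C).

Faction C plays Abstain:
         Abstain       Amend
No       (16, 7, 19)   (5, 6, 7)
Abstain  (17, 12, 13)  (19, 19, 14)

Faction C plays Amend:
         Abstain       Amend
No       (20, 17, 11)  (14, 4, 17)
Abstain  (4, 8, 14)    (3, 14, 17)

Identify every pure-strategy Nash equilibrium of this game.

Mark each player's best response to every combination of opponents' strategies; a profile where every player is best-responding is a pure Nash equilibrium.
Faction A against (Abstain, Abstain): payoffs 16, 17 → best response Abstain.
Faction A against (Abstain, Amend): payoffs 20, 4 → best response No.
Faction A against (Amend, Abstain): payoffs 5, 19 → best response Abstain.
Faction A against (Amend, Amend): payoffs 14, 3 → best response No.
Faction B against (No, Abstain): payoffs 7, 6 → best response Abstain.
Faction B against (No, Amend): payoffs 17, 4 → best response Abstain.
Faction B against (Abstain, Abstain): payoffs 12, 19 → best response Amend.
Faction B against (Abstain, Amend): payoffs 8, 14 → best response Amend.
Faction C against (No, Abstain): payoffs 19, 11 → best response Abstain.
Faction C against (No, Amend): payoffs 7, 17 → best response Amend.
Faction C against (Abstain, Abstain): payoffs 13, 14 → best response Amend.
Faction C against (Abstain, Amend): payoffs 14, 17 → best response Amend.
No profile is a mutual best response for all players.

There is no pure-strategy Nash equilibrium.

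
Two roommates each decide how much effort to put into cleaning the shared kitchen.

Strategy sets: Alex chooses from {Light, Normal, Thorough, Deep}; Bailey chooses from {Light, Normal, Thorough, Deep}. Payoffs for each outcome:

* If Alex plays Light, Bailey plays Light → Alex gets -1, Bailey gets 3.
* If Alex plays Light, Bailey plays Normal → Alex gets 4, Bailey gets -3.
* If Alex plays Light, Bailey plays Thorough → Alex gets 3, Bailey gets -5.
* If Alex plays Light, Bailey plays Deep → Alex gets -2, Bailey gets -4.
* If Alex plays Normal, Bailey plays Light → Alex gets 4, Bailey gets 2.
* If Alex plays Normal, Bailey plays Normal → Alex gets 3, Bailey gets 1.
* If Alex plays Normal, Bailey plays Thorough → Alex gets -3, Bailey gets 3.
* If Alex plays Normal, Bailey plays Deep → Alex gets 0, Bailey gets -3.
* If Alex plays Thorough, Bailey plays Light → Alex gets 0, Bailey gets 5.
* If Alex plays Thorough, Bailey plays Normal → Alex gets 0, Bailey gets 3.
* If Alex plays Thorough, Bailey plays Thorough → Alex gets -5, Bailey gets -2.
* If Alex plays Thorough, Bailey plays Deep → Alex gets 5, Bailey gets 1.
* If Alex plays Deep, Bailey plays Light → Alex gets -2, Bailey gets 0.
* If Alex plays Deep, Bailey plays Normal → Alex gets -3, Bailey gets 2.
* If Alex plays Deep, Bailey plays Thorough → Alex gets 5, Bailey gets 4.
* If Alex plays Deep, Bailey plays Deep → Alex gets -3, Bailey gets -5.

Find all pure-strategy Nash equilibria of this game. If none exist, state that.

(Light, Light): Alex can switch to Normal (-1 → 4). Not NE.
(Light, Normal): Bailey can switch to Light (-3 → 3). Not NE.
(Light, Thorough): Alex can switch to Deep (3 → 5). Not NE.
(Light, Deep): Alex can switch to Normal (-2 → 0). Not NE.
(Normal, Light): Bailey can switch to Thorough (2 → 3). Not NE.
(Normal, Normal): Alex can switch to Light (3 → 4). Not NE.
(Deep, Thorough): Alex gets 5, best alternative 3; Bailey gets 4, best alternative 2. No profitable deviation — NE.
(The remaining 9 profiles each have a profitable deviation by the same check.)

The unique pure-strategy Nash equilibrium is (Deep, Thorough).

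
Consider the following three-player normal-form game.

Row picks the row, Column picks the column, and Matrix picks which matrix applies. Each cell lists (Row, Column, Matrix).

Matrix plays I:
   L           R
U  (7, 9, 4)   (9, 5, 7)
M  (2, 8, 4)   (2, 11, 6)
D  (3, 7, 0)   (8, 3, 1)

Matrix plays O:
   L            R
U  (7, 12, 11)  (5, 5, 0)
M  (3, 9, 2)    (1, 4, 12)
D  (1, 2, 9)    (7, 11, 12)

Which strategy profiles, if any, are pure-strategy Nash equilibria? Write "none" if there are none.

Row against (L, I): payoffs 7, 2, 3 → best response U.
Row against (L, O): payoffs 7, 3, 1 → best response U.
Row against (R, I): payoffs 9, 2, 8 → best response U.
Row against (R, O): payoffs 5, 1, 7 → best response D.
Column against (U, I): payoffs 9, 5 → best response L.
Column against (U, O): payoffs 12, 5 → best response L.
Column against (M, I): payoffs 8, 11 → best response R.
Column against (M, O): payoffs 9, 4 → best response L.
Column against (D, I): payoffs 7, 3 → best response L.
Column against (D, O): payoffs 2, 11 → best response R.
Matrix against (U, L): payoffs 4, 11 → best response O.
Matrix against (U, R): payoffs 7, 0 → best response I.
Matrix against (M, L): payoffs 4, 2 → best response I.
Matrix against (M, R): payoffs 6, 12 → best response O.
Matrix against (D, L): payoffs 0, 9 → best response O.
Matrix against (D, R): payoffs 1, 12 → best response O.
Mutual best responses: (U, L, O); (D, R, O).

The pure Nash equilibria are (U, L, O) and (D, R, O).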